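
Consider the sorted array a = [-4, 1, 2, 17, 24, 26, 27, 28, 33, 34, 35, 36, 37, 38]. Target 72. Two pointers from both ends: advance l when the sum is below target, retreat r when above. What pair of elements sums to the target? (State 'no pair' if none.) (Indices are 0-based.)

(34, 38)

[0,13] -4+38=34 <72 → l++
[1,13] 1+38=39 <72 → l++
[2,13] 2+38=40 <72 → l++
[3,13] 17+38=55 <72 → l++
[4,13] 24+38=62 <72 → l++
[5,13] 26+38=64 <72 → l++
[6,13] 27+38=65 <72 → l++
[7,13] 28+38=66 <72 → l++
[8,13] 33+38=71 <72 → l++
[9,13] 34+38=72 → found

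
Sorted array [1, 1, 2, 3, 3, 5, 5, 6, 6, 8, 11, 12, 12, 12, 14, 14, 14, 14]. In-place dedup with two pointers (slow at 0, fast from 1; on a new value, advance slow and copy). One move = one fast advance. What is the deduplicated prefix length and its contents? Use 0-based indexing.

length 9; prefix = [1, 2, 3, 5, 6, 8, 11, 12, 14]

(s=0,f=1) a[fast]=1=a[slow] dup → fast++
(s=0,f=2) a[fast]=2≠a[slow]=1 write a[1]=2 → slow++,fast++
(s=1,f=3) a[fast]=3≠a[slow]=2 write a[2]=3 → slow++,fast++
(s=2,f=4) a[fast]=3=a[slow] dup → fast++
(s=2,f=5) a[fast]=5≠a[slow]=3 write a[3]=5 → slow++,fast++
(s=3,f=6) a[fast]=5=a[slow] dup → fast++
(s=3,f=7) a[fast]=6≠a[slow]=5 write a[4]=6 → slow++,fast++
(s=4,f=8) a[fast]=6=a[slow] dup → fast++
(s=4,f=9) a[fast]=8≠a[slow]=6 write a[5]=8 → slow++,fast++
(s=5,f=10) a[fast]=11≠a[slow]=8 write a[6]=11 → slow++,fast++
(s=6,f=11) a[fast]=12≠a[slow]=11 write a[7]=12 → slow++,fast++
(s=7,f=12) a[fast]=12=a[slow] dup → fast++
(s=7,f=13) a[fast]=12=a[slow] dup → fast++
(s=7,f=14) a[fast]=14≠a[slow]=12 write a[8]=14 → slow++,fast++
(s=8,f=15) a[fast]=14=a[slow] dup → fast++
(s=8,f=16) a[fast]=14=a[slow] dup → fast++
(s=8,f=17) a[fast]=14=a[slow] dup → fast++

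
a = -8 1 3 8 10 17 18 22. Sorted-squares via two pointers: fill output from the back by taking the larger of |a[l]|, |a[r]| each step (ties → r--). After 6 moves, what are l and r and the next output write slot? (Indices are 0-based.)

l=0 r=7: |-8|<=|22| out[7]=484, r--
l=0 r=6: |-8|<=|18| out[6]=324, r--
l=0 r=5: |-8|<=|17| out[5]=289, r--
l=0 r=4: |-8|<=|10| out[4]=100, r--
l=0 r=3: |-8|<=|8| out[3]=64, r--
l=0 r=2: |-8|>|3| out[2]=64, l++

l=1, r=2, next write slot=1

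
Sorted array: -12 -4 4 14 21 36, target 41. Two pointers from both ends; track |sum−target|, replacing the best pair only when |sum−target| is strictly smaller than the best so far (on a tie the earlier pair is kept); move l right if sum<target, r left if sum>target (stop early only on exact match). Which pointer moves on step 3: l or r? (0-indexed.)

l

l=0 r=5: -12+36=24 d=17 *, l++
l=1 r=5: -4+36=32 d=9 *, l++
l=2 r=5: 4+36=40 d=1 *, l++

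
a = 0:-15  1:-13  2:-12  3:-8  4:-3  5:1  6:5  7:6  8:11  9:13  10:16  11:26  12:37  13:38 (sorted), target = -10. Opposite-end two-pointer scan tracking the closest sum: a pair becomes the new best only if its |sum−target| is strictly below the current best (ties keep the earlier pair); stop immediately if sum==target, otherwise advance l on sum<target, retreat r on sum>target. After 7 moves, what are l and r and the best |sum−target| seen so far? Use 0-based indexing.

l=0, r=6, best |Δ|=1

[0,13] -15+38=23 d=33 * → r--
[0,12] -15+37=22 d=32 * → r--
[0,11] -15+26=11 d=21 * → r--
[0,10] -15+16=1 d=11 * → r--
[0,9] -15+13=-2 d=8 * → r--
[0,8] -15+11=-4 d=6 * → r--
[0,7] -15+6=-9 d=1 * → r--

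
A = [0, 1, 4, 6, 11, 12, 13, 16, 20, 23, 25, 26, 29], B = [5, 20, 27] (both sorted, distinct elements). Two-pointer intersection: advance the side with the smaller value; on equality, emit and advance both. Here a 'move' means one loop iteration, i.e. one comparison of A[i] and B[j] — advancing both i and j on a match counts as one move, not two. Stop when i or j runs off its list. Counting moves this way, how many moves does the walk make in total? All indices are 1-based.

14 moves

i=1 j=1: 0<5, i++
i=2 j=1: 1<5, i++
i=3 j=1: 4<5, i++
i=4 j=1: 6>5, j++
i=4 j=2: 6<20, i++
i=5 j=2: 11<20, i++
i=6 j=2: 12<20, i++
i=7 j=2: 13<20, i++
i=8 j=2: 16<20, i++
i=9 j=2: 20==20 emit, i++,j++
i=10 j=3: 23<27, i++
i=11 j=3: 25<27, i++
i=12 j=3: 26<27, i++
i=13 j=3: 29>27, j++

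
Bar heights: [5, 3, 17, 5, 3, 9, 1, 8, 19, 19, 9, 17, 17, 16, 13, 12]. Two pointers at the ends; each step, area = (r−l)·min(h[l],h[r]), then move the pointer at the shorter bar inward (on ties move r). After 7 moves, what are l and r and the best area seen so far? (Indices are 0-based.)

l=2, r=10, best area=176

l=0 r=15: min(5,12)*15=75 best=75 *, l++
l=1 r=15: min(3,12)*14=42 best=75, l++
l=2 r=15: min(17,12)*13=156 best=156 *, r--
l=2 r=14: min(17,13)*12=156 best=156, r--
l=2 r=13: min(17,16)*11=176 best=176 *, r--
l=2 r=12: min(17,17)*10=170 best=176, r--
l=2 r=11: min(17,17)*9=153 best=176, r--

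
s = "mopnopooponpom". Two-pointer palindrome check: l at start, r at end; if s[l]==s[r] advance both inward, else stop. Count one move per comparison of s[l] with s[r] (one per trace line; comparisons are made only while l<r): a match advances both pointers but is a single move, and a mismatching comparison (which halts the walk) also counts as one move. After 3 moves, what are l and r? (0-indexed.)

l=0 r=13: 'm'=='m', l++,r--
l=1 r=12: 'o'=='o', l++,r--
l=2 r=11: 'p'=='p', l++,r--

l=3, r=10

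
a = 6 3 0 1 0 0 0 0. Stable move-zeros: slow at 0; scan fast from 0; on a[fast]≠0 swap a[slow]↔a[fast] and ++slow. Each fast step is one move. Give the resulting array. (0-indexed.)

slow=0 fast=0: a[fast]=6≠0 swap→a[0]=6, slow++,fast++
slow=1 fast=1: a[fast]=3≠0 swap→a[1]=3, slow++,fast++
slow=2 fast=2: a[fast]=0, fast++
slow=2 fast=3: a[fast]=1≠0 swap→a[2]=1, slow++,fast++
slow=3 fast=4: a[fast]=0, fast++
slow=3 fast=5: a[fast]=0, fast++
slow=3 fast=6: a[fast]=0, fast++
slow=3 fast=7: a[fast]=0, fast++

[6, 3, 1, 0, 0, 0, 0, 0]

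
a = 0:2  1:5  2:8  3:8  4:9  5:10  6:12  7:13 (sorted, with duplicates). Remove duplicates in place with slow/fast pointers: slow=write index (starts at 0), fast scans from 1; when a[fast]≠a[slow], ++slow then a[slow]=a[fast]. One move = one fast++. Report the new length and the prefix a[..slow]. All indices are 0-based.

slow=0 fast=1: a[fast]=5≠a[slow]=2 write a[1]=5, slow++,fast++
slow=1 fast=2: a[fast]=8≠a[slow]=5 write a[2]=8, slow++,fast++
slow=2 fast=3: a[fast]=8=a[slow] dup, fast++
slow=2 fast=4: a[fast]=9≠a[slow]=8 write a[3]=9, slow++,fast++
slow=3 fast=5: a[fast]=10≠a[slow]=9 write a[4]=10, slow++,fast++
slow=4 fast=6: a[fast]=12≠a[slow]=10 write a[5]=12, slow++,fast++
slow=5 fast=7: a[fast]=13≠a[slow]=12 write a[6]=13, slow++,fast++

length 7; prefix = [2, 5, 8, 9, 10, 12, 13]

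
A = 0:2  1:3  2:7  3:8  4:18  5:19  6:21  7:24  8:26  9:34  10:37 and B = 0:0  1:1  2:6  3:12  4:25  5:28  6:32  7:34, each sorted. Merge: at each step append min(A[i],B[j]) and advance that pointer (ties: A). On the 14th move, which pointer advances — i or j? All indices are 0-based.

[i=0,j=0] A[i]=2>B[j]=0 take 0 → j++
[i=0,j=1] A[i]=2>B[j]=1 take 1 → j++
[i=0,j=2] A[i]=2<=B[j]=6 take 2 → i++
[i=1,j=2] A[i]=3<=B[j]=6 take 3 → i++
[i=2,j=2] A[i]=7>B[j]=6 take 6 → j++
[i=2,j=3] A[i]=7<=B[j]=12 take 7 → i++
[i=3,j=3] A[i]=8<=B[j]=12 take 8 → i++
[i=4,j=3] A[i]=18>B[j]=12 take 12 → j++
[i=4,j=4] A[i]=18<=B[j]=25 take 18 → i++
[i=5,j=4] A[i]=19<=B[j]=25 take 19 → i++
[i=6,j=4] A[i]=21<=B[j]=25 take 21 → i++
[i=7,j=4] A[i]=24<=B[j]=25 take 24 → i++
[i=8,j=4] A[i]=26>B[j]=25 take 25 → j++
[i=8,j=5] A[i]=26<=B[j]=28 take 26 → i++

i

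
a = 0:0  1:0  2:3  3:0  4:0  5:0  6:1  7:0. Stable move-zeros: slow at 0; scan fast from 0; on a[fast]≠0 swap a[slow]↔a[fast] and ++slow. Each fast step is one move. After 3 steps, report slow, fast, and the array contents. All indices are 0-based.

slow=1, fast=3, a=[3, 0, 0, 0, 0, 0, 1, 0]

(s=0,f=0) a[fast]=0 → fast++
(s=0,f=1) a[fast]=0 → fast++
(s=0,f=2) a[fast]=3≠0 swap→a[0]=3 → slow++,fast++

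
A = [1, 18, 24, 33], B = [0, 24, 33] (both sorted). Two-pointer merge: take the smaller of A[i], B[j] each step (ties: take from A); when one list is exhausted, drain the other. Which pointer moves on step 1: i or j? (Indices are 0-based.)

j

i=0 j=0: A[i]=1>B[j]=0 take 0, j++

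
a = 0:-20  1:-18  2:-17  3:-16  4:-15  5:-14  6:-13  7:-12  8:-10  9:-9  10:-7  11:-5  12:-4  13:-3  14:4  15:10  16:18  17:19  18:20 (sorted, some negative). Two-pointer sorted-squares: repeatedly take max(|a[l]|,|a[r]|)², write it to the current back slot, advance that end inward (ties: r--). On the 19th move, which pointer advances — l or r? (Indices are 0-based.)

[0,18] |-20|<=|20| out[18]=400 → r--
[0,17] |-20|>|19| out[17]=400 → l++
[1,17] |-18|<=|19| out[16]=361 → r--
[1,16] |-18|<=|18| out[15]=324 → r--
[1,15] |-18|>|10| out[14]=324 → l++
[2,15] |-17|>|10| out[13]=289 → l++
[3,15] |-16|>|10| out[12]=256 → l++
[4,15] |-15|>|10| out[11]=225 → l++
[5,15] |-14|>|10| out[10]=196 → l++
[6,15] |-13|>|10| out[9]=169 → l++
[7,15] |-12|>|10| out[8]=144 → l++
[8,15] |-10|<=|10| out[7]=100 → r--
[8,14] |-10|>|4| out[6]=100 → l++
[9,14] |-9|>|4| out[5]=81 → l++
[10,14] |-7|>|4| out[4]=49 → l++
[11,14] |-5|>|4| out[3]=25 → l++
[12,14] |-4|<=|4| out[2]=16 → r--
[12,13] |-4|>|-3| out[1]=16 → l++
[13,13] |-3|<=|-3| out[0]=9 → r--

r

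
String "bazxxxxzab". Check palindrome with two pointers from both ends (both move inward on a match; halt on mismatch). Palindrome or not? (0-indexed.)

l=0 r=9: 'b'=='b', l++,r--
l=1 r=8: 'a'=='a', l++,r--
l=2 r=7: 'z'=='z', l++,r--
l=3 r=6: 'x'=='x', l++,r--
l=4 r=5: 'x'=='x', l++,r--

palindrome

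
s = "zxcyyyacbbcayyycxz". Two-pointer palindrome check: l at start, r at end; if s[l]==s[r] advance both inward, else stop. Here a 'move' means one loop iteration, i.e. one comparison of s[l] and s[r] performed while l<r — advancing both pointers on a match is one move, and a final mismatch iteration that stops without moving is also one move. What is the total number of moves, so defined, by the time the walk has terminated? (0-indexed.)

[0,17] 'z'=='z' → l++,r--
[1,16] 'x'=='x' → l++,r--
[2,15] 'c'=='c' → l++,r--
[3,14] 'y'=='y' → l++,r--
[4,13] 'y'=='y' → l++,r--
[5,12] 'y'=='y' → l++,r--
[6,11] 'a'=='a' → l++,r--
[7,10] 'c'=='c' → l++,r--
[8,9] 'b'=='b' → l++,r--

9 moves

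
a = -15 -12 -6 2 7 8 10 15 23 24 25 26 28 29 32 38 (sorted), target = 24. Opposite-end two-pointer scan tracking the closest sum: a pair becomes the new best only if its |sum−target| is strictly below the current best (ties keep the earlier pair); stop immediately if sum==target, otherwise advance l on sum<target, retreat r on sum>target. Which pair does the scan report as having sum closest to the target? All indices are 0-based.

l=0 r=15: -15+38=23 d=1 *, l++
l=1 r=15: -12+38=26 d=2, r--
l=1 r=14: -12+32=20 d=4, l++
l=2 r=14: -6+32=26 d=2, r--
l=2 r=13: -6+29=23 d=1, l++
l=3 r=13: 2+29=31 d=7, r--
l=3 r=12: 2+28=30 d=6, r--
l=3 r=11: 2+26=28 d=4, r--
l=3 r=10: 2+25=27 d=3, r--
l=3 r=9: 2+24=26 d=2, r--
l=3 r=8: 2+23=25 d=1, r--
l=3 r=7: 2+15=17 d=7, l++
l=4 r=7: 7+15=22 d=2, l++
l=5 r=7: 8+15=23 d=1, l++
l=6 r=7: 10+15=25 d=1, r--

pair (-15, 38) with sum 23 (|Δ|=1)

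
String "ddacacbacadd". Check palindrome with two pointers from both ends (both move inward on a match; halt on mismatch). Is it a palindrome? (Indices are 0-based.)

not a palindrome (mismatch at 5,6)

[0,11] 'd'=='d' → l++,r--
[1,10] 'd'=='d' → l++,r--
[2,9] 'a'=='a' → l++,r--
[3,8] 'c'=='c' → l++,r--
[4,7] 'a'=='a' → l++,r--
[5,6] 'c'!='b' → stop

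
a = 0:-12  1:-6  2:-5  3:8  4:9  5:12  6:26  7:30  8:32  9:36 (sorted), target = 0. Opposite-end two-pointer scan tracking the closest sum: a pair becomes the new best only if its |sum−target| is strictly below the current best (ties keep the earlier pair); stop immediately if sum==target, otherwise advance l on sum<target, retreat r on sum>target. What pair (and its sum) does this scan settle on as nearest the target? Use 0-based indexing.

[0,9] -12+36=24 d=24 * → r--
[0,8] -12+32=20 d=20 * → r--
[0,7] -12+30=18 d=18 * → r--
[0,6] -12+26=14 d=14 * → r--
[0,5] -12+12=0 d=0 * → stop

pair (-12, 12) with sum 0 (|Δ|=0)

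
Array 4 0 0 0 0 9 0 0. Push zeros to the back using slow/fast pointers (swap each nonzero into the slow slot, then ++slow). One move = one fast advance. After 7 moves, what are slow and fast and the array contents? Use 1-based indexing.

slow=3, fast=8, a=[4, 9, 0, 0, 0, 0, 0, 0]

slow=1 fast=1: a[fast]=4≠0 swap→a[1]=4, slow++,fast++
slow=2 fast=2: a[fast]=0, fast++
slow=2 fast=3: a[fast]=0, fast++
slow=2 fast=4: a[fast]=0, fast++
slow=2 fast=5: a[fast]=0, fast++
slow=2 fast=6: a[fast]=9≠0 swap→a[2]=9, slow++,fast++
slow=3 fast=7: a[fast]=0, fast++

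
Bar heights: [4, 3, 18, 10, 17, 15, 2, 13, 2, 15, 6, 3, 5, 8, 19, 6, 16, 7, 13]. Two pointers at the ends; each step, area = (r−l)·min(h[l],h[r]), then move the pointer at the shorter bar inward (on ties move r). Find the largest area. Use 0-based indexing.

[0,18] min(4,13)*18=72 best=72 * → l++
[1,18] min(3,13)*17=51 best=72 → l++
[2,18] min(18,13)*16=208 best=208 * → r--
[2,17] min(18,7)*15=105 best=208 → r--
[2,16] min(18,16)*14=224 best=224 * → r--
[2,15] min(18,6)*13=78 best=224 → r--
[2,14] min(18,19)*12=216 best=224 → l++
[3,14] min(10,19)*11=110 best=224 → l++
[4,14] min(17,19)*10=170 best=224 → l++
[5,14] min(15,19)*9=135 best=224 → l++
[6,14] min(2,19)*8=16 best=224 → l++
[7,14] min(13,19)*7=91 best=224 → l++
[8,14] min(2,19)*6=12 best=224 → l++
[9,14] min(15,19)*5=75 best=224 → l++
[10,14] min(6,19)*4=24 best=224 → l++
[11,14] min(3,19)*3=9 best=224 → l++
[12,14] min(5,19)*2=10 best=224 → l++
[13,14] min(8,19)*1=8 best=224 → l++

max area = 224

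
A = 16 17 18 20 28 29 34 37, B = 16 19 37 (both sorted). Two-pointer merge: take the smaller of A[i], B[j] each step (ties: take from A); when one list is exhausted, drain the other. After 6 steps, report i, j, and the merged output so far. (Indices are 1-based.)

i=5, j=3, merged so far=[16, 16, 17, 18, 19, 20]

[i=1,j=1] A[i]=16<=B[j]=16 take 16 → i++
[i=2,j=1] A[i]=17>B[j]=16 take 16 → j++
[i=2,j=2] A[i]=17<=B[j]=19 take 17 → i++
[i=3,j=2] A[i]=18<=B[j]=19 take 18 → i++
[i=4,j=2] A[i]=20>B[j]=19 take 19 → j++
[i=4,j=3] A[i]=20<=B[j]=37 take 20 → i++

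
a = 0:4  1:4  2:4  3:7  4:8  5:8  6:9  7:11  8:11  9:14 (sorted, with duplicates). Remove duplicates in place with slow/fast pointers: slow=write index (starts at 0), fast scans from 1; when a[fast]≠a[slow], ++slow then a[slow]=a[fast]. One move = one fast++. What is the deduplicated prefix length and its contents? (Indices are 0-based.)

length 6; prefix = [4, 7, 8, 9, 11, 14]

slow=0 fast=1: a[fast]=4=a[slow] dup, fast++
slow=0 fast=2: a[fast]=4=a[slow] dup, fast++
slow=0 fast=3: a[fast]=7≠a[slow]=4 write a[1]=7, slow++,fast++
slow=1 fast=4: a[fast]=8≠a[slow]=7 write a[2]=8, slow++,fast++
slow=2 fast=5: a[fast]=8=a[slow] dup, fast++
slow=2 fast=6: a[fast]=9≠a[slow]=8 write a[3]=9, slow++,fast++
slow=3 fast=7: a[fast]=11≠a[slow]=9 write a[4]=11, slow++,fast++
slow=4 fast=8: a[fast]=11=a[slow] dup, fast++
slow=4 fast=9: a[fast]=14≠a[slow]=11 write a[5]=14, slow++,fast++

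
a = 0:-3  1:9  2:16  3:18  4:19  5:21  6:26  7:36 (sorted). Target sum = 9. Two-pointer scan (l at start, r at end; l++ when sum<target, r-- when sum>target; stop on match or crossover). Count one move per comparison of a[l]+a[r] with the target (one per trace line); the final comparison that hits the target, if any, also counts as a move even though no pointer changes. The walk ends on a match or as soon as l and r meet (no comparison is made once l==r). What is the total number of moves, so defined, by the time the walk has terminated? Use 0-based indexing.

7 moves

l=0 r=7: -3+36=33 >9, r--
l=0 r=6: -3+26=23 >9, r--
l=0 r=5: -3+21=18 >9, r--
l=0 r=4: -3+19=16 >9, r--
l=0 r=3: -3+18=15 >9, r--
l=0 r=2: -3+16=13 >9, r--
l=0 r=1: -3+9=6 <9, l++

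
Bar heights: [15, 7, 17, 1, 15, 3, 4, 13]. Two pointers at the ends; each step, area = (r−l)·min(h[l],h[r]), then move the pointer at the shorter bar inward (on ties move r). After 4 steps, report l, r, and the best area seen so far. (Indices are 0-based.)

[0,7] min(15,13)*7=91 best=91 * → r--
[0,6] min(15,4)*6=24 best=91 → r--
[0,5] min(15,3)*5=15 best=91 → r--
[0,4] min(15,15)*4=60 best=91 → r--

l=0, r=3, best area=91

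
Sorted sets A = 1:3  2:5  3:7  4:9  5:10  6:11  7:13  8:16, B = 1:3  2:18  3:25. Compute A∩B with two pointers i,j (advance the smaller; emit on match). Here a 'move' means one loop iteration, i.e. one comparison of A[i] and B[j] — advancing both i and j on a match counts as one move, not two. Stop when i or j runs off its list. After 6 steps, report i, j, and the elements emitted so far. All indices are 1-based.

[i=1,j=1] 3==3 emit → i++,j++
[i=2,j=2] 5<18 → i++
[i=3,j=2] 7<18 → i++
[i=4,j=2] 9<18 → i++
[i=5,j=2] 10<18 → i++
[i=6,j=2] 11<18 → i++

i=7, j=2, emitted=[3]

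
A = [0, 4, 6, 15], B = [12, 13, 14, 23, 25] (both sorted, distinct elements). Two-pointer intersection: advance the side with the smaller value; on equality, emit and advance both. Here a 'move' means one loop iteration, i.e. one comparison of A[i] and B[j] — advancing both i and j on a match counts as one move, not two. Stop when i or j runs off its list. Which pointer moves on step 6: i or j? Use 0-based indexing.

[i=0,j=0] 0<12 → i++
[i=1,j=0] 4<12 → i++
[i=2,j=0] 6<12 → i++
[i=3,j=0] 15>12 → j++
[i=3,j=1] 15>13 → j++
[i=3,j=2] 15>14 → j++

j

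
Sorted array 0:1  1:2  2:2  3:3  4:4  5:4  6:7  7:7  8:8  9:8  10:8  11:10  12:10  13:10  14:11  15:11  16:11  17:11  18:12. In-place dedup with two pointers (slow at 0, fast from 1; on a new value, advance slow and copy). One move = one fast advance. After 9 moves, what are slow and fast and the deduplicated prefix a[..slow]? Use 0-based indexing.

slow=5, fast=10, prefix=[1, 2, 3, 4, 7, 8]

(s=0,f=1) a[fast]=2≠a[slow]=1 write a[1]=2 → slow++,fast++
(s=1,f=2) a[fast]=2=a[slow] dup → fast++
(s=1,f=3) a[fast]=3≠a[slow]=2 write a[2]=3 → slow++,fast++
(s=2,f=4) a[fast]=4≠a[slow]=3 write a[3]=4 → slow++,fast++
(s=3,f=5) a[fast]=4=a[slow] dup → fast++
(s=3,f=6) a[fast]=7≠a[slow]=4 write a[4]=7 → slow++,fast++
(s=4,f=7) a[fast]=7=a[slow] dup → fast++
(s=4,f=8) a[fast]=8≠a[slow]=7 write a[5]=8 → slow++,fast++
(s=5,f=9) a[fast]=8=a[slow] dup → fast++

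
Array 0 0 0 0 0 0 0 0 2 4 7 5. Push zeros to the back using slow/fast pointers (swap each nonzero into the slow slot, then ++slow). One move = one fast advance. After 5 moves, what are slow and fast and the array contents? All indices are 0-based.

slow=0, fast=5, a=[0, 0, 0, 0, 0, 0, 0, 0, 2, 4, 7, 5]

slow=0 fast=0: a[fast]=0, fast++
slow=0 fast=1: a[fast]=0, fast++
slow=0 fast=2: a[fast]=0, fast++
slow=0 fast=3: a[fast]=0, fast++
slow=0 fast=4: a[fast]=0, fast++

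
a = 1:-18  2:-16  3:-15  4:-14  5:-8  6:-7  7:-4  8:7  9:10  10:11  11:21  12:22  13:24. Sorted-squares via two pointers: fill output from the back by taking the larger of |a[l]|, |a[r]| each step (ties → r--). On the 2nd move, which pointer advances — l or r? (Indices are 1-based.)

r

[1,13] |-18|<=|24| out[13]=576 → r--
[1,12] |-18|<=|22| out[12]=484 → r--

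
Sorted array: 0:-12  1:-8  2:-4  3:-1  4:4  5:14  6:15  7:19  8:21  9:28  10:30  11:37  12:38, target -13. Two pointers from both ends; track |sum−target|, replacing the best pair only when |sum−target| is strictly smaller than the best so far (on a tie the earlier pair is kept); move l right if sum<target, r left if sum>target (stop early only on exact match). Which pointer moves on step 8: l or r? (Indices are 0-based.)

r

[0,12] -12+38=26 d=39 * → r--
[0,11] -12+37=25 d=38 * → r--
[0,10] -12+30=18 d=31 * → r--
[0,9] -12+28=16 d=29 * → r--
[0,8] -12+21=9 d=22 * → r--
[0,7] -12+19=7 d=20 * → r--
[0,6] -12+15=3 d=16 * → r--
[0,5] -12+14=2 d=15 * → r--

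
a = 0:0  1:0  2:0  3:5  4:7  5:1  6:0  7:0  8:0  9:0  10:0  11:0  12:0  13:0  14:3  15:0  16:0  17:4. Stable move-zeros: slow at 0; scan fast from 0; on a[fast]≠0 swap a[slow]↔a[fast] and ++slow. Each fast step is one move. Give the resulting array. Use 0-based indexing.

[5, 7, 1, 3, 4, 0, 0, 0, 0, 0, 0, 0, 0, 0, 0, 0, 0, 0]

slow=0 fast=0: a[fast]=0, fast++
slow=0 fast=1: a[fast]=0, fast++
slow=0 fast=2: a[fast]=0, fast++
slow=0 fast=3: a[fast]=5≠0 swap→a[0]=5, slow++,fast++
slow=1 fast=4: a[fast]=7≠0 swap→a[1]=7, slow++,fast++
slow=2 fast=5: a[fast]=1≠0 swap→a[2]=1, slow++,fast++
slow=3 fast=6: a[fast]=0, fast++
slow=3 fast=7: a[fast]=0, fast++
slow=3 fast=8: a[fast]=0, fast++
slow=3 fast=9: a[fast]=0, fast++
slow=3 fast=10: a[fast]=0, fast++
slow=3 fast=11: a[fast]=0, fast++
slow=3 fast=12: a[fast]=0, fast++
slow=3 fast=13: a[fast]=0, fast++
slow=3 fast=14: a[fast]=3≠0 swap→a[3]=3, slow++,fast++
slow=4 fast=15: a[fast]=0, fast++
slow=4 fast=16: a[fast]=0, fast++
slow=4 fast=17: a[fast]=4≠0 swap→a[4]=4, slow++,fast++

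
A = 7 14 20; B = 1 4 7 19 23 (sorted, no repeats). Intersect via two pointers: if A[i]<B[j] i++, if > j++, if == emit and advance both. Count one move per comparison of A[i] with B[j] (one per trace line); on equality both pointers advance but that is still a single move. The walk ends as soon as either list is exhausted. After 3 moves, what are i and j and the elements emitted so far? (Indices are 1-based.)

[i=1,j=1] 7>1 → j++
[i=1,j=2] 7>4 → j++
[i=1,j=3] 7==7 emit → i++,j++

i=2, j=4, emitted=[7]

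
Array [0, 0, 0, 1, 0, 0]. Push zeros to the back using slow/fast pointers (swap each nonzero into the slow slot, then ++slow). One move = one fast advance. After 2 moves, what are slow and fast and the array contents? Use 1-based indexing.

slow=1, fast=3, a=[0, 0, 0, 1, 0, 0]

(s=1,f=1) a[fast]=0 → fast++
(s=1,f=2) a[fast]=0 → fast++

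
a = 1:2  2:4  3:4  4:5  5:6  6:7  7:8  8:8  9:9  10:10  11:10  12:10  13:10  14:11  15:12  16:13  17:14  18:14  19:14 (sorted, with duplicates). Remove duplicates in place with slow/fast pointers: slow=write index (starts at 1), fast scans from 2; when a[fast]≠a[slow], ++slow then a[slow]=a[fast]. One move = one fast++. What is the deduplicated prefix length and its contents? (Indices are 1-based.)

length 12; prefix = [2, 4, 5, 6, 7, 8, 9, 10, 11, 12, 13, 14]

slow=1 fast=2: a[fast]=4≠a[slow]=2 write a[2]=4, slow++,fast++
slow=2 fast=3: a[fast]=4=a[slow] dup, fast++
slow=2 fast=4: a[fast]=5≠a[slow]=4 write a[3]=5, slow++,fast++
slow=3 fast=5: a[fast]=6≠a[slow]=5 write a[4]=6, slow++,fast++
slow=4 fast=6: a[fast]=7≠a[slow]=6 write a[5]=7, slow++,fast++
slow=5 fast=7: a[fast]=8≠a[slow]=7 write a[6]=8, slow++,fast++
slow=6 fast=8: a[fast]=8=a[slow] dup, fast++
slow=6 fast=9: a[fast]=9≠a[slow]=8 write a[7]=9, slow++,fast++
slow=7 fast=10: a[fast]=10≠a[slow]=9 write a[8]=10, slow++,fast++
slow=8 fast=11: a[fast]=10=a[slow] dup, fast++
slow=8 fast=12: a[fast]=10=a[slow] dup, fast++
slow=8 fast=13: a[fast]=10=a[slow] dup, fast++
slow=8 fast=14: a[fast]=11≠a[slow]=10 write a[9]=11, slow++,fast++
slow=9 fast=15: a[fast]=12≠a[slow]=11 write a[10]=12, slow++,fast++
slow=10 fast=16: a[fast]=13≠a[slow]=12 write a[11]=13, slow++,fast++
slow=11 fast=17: a[fast]=14≠a[slow]=13 write a[12]=14, slow++,fast++
slow=12 fast=18: a[fast]=14=a[slow] dup, fast++
slow=12 fast=19: a[fast]=14=a[slow] dup, fast++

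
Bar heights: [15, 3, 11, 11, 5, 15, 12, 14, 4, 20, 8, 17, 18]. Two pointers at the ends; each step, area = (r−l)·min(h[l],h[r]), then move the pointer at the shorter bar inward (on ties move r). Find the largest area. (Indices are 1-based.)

l=1 r=13: min(15,18)*12=180 best=180 *, l++
l=2 r=13: min(3,18)*11=33 best=180, l++
l=3 r=13: min(11,18)*10=110 best=180, l++
l=4 r=13: min(11,18)*9=99 best=180, l++
l=5 r=13: min(5,18)*8=40 best=180, l++
l=6 r=13: min(15,18)*7=105 best=180, l++
l=7 r=13: min(12,18)*6=72 best=180, l++
l=8 r=13: min(14,18)*5=70 best=180, l++
l=9 r=13: min(4,18)*4=16 best=180, l++
l=10 r=13: min(20,18)*3=54 best=180, r--
l=10 r=12: min(20,17)*2=34 best=180, r--
l=10 r=11: min(20,8)*1=8 best=180, r--

max area = 180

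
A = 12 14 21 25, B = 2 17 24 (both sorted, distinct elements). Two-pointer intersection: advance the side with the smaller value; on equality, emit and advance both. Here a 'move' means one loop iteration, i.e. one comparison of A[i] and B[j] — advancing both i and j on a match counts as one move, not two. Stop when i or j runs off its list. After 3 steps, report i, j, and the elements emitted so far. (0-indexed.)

[i=0,j=0] 12>2 → j++
[i=0,j=1] 12<17 → i++
[i=1,j=1] 14<17 → i++

i=2, j=1, emitted=[]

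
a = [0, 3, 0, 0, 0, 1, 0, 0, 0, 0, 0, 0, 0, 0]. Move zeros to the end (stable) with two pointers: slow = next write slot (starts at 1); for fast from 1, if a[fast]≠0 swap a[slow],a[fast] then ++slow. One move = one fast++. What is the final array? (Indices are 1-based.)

slow=1 fast=1: a[fast]=0, fast++
slow=1 fast=2: a[fast]=3≠0 swap→a[1]=3, slow++,fast++
slow=2 fast=3: a[fast]=0, fast++
slow=2 fast=4: a[fast]=0, fast++
slow=2 fast=5: a[fast]=0, fast++
slow=2 fast=6: a[fast]=1≠0 swap→a[2]=1, slow++,fast++
slow=3 fast=7: a[fast]=0, fast++
slow=3 fast=8: a[fast]=0, fast++
slow=3 fast=9: a[fast]=0, fast++
slow=3 fast=10: a[fast]=0, fast++
slow=3 fast=11: a[fast]=0, fast++
slow=3 fast=12: a[fast]=0, fast++
slow=3 fast=13: a[fast]=0, fast++
slow=3 fast=14: a[fast]=0, fast++

[3, 1, 0, 0, 0, 0, 0, 0, 0, 0, 0, 0, 0, 0]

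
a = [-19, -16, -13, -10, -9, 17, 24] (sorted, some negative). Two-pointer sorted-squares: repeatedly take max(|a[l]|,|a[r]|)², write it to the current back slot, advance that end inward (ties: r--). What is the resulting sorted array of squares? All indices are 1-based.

[81, 100, 169, 256, 289, 361, 576]

l=1 r=7: |-19|<=|24| out[7]=576, r--
l=1 r=6: |-19|>|17| out[6]=361, l++
l=2 r=6: |-16|<=|17| out[5]=289, r--
l=2 r=5: |-16|>|-9| out[4]=256, l++
l=3 r=5: |-13|>|-9| out[3]=169, l++
l=4 r=5: |-10|>|-9| out[2]=100, l++
l=5 r=5: |-9|<=|-9| out[1]=81, r--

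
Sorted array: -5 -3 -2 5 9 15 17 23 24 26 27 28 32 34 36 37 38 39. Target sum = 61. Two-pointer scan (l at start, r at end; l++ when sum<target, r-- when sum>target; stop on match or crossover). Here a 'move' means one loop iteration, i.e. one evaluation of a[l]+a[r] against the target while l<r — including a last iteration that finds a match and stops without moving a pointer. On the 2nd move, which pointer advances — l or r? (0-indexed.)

[0,17] -5+39=34 <61 → l++
[1,17] -3+39=36 <61 → l++

l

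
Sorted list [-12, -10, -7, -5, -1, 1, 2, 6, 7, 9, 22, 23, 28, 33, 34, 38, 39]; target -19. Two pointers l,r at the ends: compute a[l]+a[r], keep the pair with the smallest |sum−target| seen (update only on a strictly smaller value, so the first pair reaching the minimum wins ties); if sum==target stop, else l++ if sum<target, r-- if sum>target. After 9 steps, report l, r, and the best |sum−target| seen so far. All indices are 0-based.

[0,16] -12+39=27 d=46 * → r--
[0,15] -12+38=26 d=45 * → r--
[0,14] -12+34=22 d=41 * → r--
[0,13] -12+33=21 d=40 * → r--
[0,12] -12+28=16 d=35 * → r--
[0,11] -12+23=11 d=30 * → r--
[0,10] -12+22=10 d=29 * → r--
[0,9] -12+9=-3 d=16 * → r--
[0,8] -12+7=-5 d=14 * → r--

l=0, r=7, best |Δ|=14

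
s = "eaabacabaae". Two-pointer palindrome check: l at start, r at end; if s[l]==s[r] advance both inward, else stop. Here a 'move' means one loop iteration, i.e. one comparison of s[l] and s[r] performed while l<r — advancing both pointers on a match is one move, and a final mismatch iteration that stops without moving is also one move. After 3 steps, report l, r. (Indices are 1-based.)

l=4, r=8

[1,11] 'e'=='e' → l++,r--
[2,10] 'a'=='a' → l++,r--
[3,9] 'a'=='a' → l++,r--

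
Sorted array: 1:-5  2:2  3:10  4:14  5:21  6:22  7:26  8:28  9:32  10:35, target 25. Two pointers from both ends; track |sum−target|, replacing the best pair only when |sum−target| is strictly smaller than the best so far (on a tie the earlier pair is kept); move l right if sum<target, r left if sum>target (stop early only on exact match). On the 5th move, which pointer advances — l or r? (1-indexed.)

r

l=1 r=10: -5+35=30 d=5 *, r--
l=1 r=9: -5+32=27 d=2 *, r--
l=1 r=8: -5+28=23 d=2, l++
l=2 r=8: 2+28=30 d=5, r--
l=2 r=7: 2+26=28 d=3, r--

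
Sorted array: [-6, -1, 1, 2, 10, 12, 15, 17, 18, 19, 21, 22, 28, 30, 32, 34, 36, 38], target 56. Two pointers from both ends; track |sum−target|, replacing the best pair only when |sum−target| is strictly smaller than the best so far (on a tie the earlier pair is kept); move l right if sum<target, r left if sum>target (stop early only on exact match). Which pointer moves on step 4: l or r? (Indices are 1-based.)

l

l=1 r=18: -6+38=32 d=24 *, l++
l=2 r=18: -1+38=37 d=19 *, l++
l=3 r=18: 1+38=39 d=17 *, l++
l=4 r=18: 2+38=40 d=16 *, l++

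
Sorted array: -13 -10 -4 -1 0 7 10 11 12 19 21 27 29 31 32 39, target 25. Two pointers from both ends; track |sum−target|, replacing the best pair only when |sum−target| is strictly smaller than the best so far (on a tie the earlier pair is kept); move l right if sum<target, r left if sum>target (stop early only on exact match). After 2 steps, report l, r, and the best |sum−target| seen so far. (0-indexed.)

[0,15] -13+39=26 d=1 * → r--
[0,14] -13+32=19 d=6 → l++

l=1, r=14, best |Δ|=1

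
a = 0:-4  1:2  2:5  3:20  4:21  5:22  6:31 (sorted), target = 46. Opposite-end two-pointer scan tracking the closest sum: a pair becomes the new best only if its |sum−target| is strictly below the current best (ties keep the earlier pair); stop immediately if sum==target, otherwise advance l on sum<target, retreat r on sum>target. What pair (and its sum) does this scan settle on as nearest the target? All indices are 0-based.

pair (21, 22) with sum 43 (|Δ|=3)

[0,6] -4+31=27 d=19 * → l++
[1,6] 2+31=33 d=13 * → l++
[2,6] 5+31=36 d=10 * → l++
[3,6] 20+31=51 d=5 * → r--
[3,5] 20+22=42 d=4 * → l++
[4,5] 21+22=43 d=3 * → l++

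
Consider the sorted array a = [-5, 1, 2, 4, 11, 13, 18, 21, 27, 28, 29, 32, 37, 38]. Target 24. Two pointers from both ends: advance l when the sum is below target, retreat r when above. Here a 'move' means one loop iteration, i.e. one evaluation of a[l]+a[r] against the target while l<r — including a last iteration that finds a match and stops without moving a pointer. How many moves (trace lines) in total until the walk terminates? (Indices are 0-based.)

l=0 r=13: -5+38=33 >24, r--
l=0 r=12: -5+37=32 >24, r--
l=0 r=11: -5+32=27 >24, r--
l=0 r=10: -5+29=24, found

4 moves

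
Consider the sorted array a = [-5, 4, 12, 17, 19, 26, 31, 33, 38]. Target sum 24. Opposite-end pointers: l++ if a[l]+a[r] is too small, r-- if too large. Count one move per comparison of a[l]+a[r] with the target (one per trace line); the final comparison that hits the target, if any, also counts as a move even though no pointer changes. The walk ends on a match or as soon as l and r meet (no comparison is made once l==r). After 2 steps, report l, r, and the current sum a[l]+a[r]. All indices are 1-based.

l=1, r=7, sum=26

[1,9] -5+38=33 >24 → r--
[1,8] -5+33=28 >24 → r--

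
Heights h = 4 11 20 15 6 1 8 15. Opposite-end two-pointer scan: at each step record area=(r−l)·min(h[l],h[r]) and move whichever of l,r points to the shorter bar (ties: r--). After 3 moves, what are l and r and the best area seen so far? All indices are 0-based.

l=0 r=7: min(4,15)*7=28 best=28 *, l++
l=1 r=7: min(11,15)*6=66 best=66 *, l++
l=2 r=7: min(20,15)*5=75 best=75 *, r--

l=2, r=6, best area=75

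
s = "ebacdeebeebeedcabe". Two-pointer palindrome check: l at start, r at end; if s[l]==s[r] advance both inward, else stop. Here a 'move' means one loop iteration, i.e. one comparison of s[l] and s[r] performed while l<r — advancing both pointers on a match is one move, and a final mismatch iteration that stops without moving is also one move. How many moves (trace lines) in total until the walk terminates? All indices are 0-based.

9 moves

[0,17] 'e'=='e' → l++,r--
[1,16] 'b'=='b' → l++,r--
[2,15] 'a'=='a' → l++,r--
[3,14] 'c'=='c' → l++,r--
[4,13] 'd'=='d' → l++,r--
[5,12] 'e'=='e' → l++,r--
[6,11] 'e'=='e' → l++,r--
[7,10] 'b'=='b' → l++,r--
[8,9] 'e'=='e' → l++,r--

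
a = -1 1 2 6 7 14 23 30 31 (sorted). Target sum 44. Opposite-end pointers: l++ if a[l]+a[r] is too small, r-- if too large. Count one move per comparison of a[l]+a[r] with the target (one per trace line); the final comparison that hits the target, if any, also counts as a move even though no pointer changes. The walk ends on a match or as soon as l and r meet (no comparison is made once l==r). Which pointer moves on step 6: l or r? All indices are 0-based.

r

l=0 r=8: -1+31=30 <44, l++
l=1 r=8: 1+31=32 <44, l++
l=2 r=8: 2+31=33 <44, l++
l=3 r=8: 6+31=37 <44, l++
l=4 r=8: 7+31=38 <44, l++
l=5 r=8: 14+31=45 >44, r--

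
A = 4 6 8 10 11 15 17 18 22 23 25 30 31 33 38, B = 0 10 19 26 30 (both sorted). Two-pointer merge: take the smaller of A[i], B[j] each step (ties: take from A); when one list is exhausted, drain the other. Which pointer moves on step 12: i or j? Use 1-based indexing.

[i=1,j=1] A[i]=4>B[j]=0 take 0 → j++
[i=1,j=2] A[i]=4<=B[j]=10 take 4 → i++
[i=2,j=2] A[i]=6<=B[j]=10 take 6 → i++
[i=3,j=2] A[i]=8<=B[j]=10 take 8 → i++
[i=4,j=2] A[i]=10<=B[j]=10 take 10 → i++
[i=5,j=2] A[i]=11>B[j]=10 take 10 → j++
[i=5,j=3] A[i]=11<=B[j]=19 take 11 → i++
[i=6,j=3] A[i]=15<=B[j]=19 take 15 → i++
[i=7,j=3] A[i]=17<=B[j]=19 take 17 → i++
[i=8,j=3] A[i]=18<=B[j]=19 take 18 → i++
[i=9,j=3] A[i]=22>B[j]=19 take 19 → j++
[i=9,j=4] A[i]=22<=B[j]=26 take 22 → i++

i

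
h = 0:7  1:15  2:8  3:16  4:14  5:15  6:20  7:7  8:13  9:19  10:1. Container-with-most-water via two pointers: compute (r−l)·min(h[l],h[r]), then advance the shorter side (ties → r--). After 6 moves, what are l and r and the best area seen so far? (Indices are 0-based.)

l=5, r=9, best area=120

l=0 r=10: min(7,1)*10=10 best=10 *, r--
l=0 r=9: min(7,19)*9=63 best=63 *, l++
l=1 r=9: min(15,19)*8=120 best=120 *, l++
l=2 r=9: min(8,19)*7=56 best=120, l++
l=3 r=9: min(16,19)*6=96 best=120, l++
l=4 r=9: min(14,19)*5=70 best=120, l++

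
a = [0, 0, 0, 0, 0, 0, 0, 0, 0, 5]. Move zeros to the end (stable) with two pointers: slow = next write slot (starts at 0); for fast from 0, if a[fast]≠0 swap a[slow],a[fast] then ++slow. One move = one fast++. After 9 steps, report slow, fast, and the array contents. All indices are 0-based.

slow=0, fast=9, a=[0, 0, 0, 0, 0, 0, 0, 0, 0, 5]

(s=0,f=0) a[fast]=0 → fast++
(s=0,f=1) a[fast]=0 → fast++
(s=0,f=2) a[fast]=0 → fast++
(s=0,f=3) a[fast]=0 → fast++
(s=0,f=4) a[fast]=0 → fast++
(s=0,f=5) a[fast]=0 → fast++
(s=0,f=6) a[fast]=0 → fast++
(s=0,f=7) a[fast]=0 → fast++
(s=0,f=8) a[fast]=0 → fast++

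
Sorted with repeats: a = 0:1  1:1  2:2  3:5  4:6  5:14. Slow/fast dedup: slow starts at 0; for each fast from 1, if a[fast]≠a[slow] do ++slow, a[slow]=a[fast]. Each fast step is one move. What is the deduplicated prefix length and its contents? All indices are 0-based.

slow=0 fast=1: a[fast]=1=a[slow] dup, fast++
slow=0 fast=2: a[fast]=2≠a[slow]=1 write a[1]=2, slow++,fast++
slow=1 fast=3: a[fast]=5≠a[slow]=2 write a[2]=5, slow++,fast++
slow=2 fast=4: a[fast]=6≠a[slow]=5 write a[3]=6, slow++,fast++
slow=3 fast=5: a[fast]=14≠a[slow]=6 write a[4]=14, slow++,fast++

length 5; prefix = [1, 2, 5, 6, 14]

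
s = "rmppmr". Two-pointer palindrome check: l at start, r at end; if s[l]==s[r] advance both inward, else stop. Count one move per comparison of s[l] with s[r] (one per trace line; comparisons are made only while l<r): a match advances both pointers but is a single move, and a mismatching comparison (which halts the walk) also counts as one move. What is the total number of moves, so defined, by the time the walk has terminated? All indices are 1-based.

l=1 r=6: 'r'=='r', l++,r--
l=2 r=5: 'm'=='m', l++,r--
l=3 r=4: 'p'=='p', l++,r--

3 moves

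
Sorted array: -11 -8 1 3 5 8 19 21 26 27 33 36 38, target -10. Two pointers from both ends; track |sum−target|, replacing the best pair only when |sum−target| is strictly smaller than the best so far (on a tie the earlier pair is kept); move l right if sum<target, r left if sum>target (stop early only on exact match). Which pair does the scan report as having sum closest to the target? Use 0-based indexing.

[0,12] -11+38=27 d=37 * → r--
[0,11] -11+36=25 d=35 * → r--
[0,10] -11+33=22 d=32 * → r--
[0,9] -11+27=16 d=26 * → r--
[0,8] -11+26=15 d=25 * → r--
[0,7] -11+21=10 d=20 * → r--
[0,6] -11+19=8 d=18 * → r--
[0,5] -11+8=-3 d=7 * → r--
[0,4] -11+5=-6 d=4 * → r--
[0,3] -11+3=-8 d=2 * → r--
[0,2] -11+1=-10 d=0 * → stop

pair (-11, 1) with sum -10 (|Δ|=0)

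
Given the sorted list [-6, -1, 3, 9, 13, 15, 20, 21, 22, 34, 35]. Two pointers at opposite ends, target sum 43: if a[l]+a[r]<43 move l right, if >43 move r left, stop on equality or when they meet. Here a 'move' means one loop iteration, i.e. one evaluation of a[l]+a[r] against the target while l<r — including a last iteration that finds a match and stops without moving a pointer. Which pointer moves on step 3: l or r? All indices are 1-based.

l

l=1 r=11: -6+35=29 <43, l++
l=2 r=11: -1+35=34 <43, l++
l=3 r=11: 3+35=38 <43, l++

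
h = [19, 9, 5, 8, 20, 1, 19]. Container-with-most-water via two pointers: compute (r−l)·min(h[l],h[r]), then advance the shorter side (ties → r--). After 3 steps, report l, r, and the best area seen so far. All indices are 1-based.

l=1 r=7: min(19,19)*6=114 best=114 *, r--
l=1 r=6: min(19,1)*5=5 best=114, r--
l=1 r=5: min(19,20)*4=76 best=114, l++

l=2, r=5, best area=114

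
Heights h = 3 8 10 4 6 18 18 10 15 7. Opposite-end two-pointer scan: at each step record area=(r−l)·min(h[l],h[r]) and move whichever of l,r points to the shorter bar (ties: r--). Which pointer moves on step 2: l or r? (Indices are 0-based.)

l=0 r=9: min(3,7)*9=27 best=27 *, l++
l=1 r=9: min(8,7)*8=56 best=56 *, r--

r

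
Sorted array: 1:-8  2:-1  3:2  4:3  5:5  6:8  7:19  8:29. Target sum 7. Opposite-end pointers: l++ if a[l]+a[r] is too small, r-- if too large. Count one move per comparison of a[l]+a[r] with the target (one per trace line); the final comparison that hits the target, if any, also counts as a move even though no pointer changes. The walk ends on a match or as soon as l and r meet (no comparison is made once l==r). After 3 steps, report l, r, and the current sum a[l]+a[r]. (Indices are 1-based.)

l=1 r=8: -8+29=21 >7, r--
l=1 r=7: -8+19=11 >7, r--
l=1 r=6: -8+8=0 <7, l++

l=2, r=6, sum=7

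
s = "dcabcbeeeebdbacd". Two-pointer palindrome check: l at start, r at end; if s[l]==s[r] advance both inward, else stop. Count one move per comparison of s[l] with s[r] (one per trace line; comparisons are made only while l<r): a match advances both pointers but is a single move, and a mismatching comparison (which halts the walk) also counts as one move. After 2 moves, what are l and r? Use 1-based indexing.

l=1 r=16: 'd'=='d', l++,r--
l=2 r=15: 'c'=='c', l++,r--

l=3, r=14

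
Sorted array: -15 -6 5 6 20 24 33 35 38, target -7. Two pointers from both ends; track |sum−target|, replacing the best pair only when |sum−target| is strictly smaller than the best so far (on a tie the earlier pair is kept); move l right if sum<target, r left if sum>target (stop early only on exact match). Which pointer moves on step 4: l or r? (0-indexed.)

[0,8] -15+38=23 d=30 * → r--
[0,7] -15+35=20 d=27 * → r--
[0,6] -15+33=18 d=25 * → r--
[0,5] -15+24=9 d=16 * → r--

r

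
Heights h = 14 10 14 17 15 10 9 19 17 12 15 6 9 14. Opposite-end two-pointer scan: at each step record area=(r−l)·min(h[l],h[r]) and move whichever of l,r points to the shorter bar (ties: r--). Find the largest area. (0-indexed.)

[0,13] min(14,14)*13=182 best=182 * → r--
[0,12] min(14,9)*12=108 best=182 → r--
[0,11] min(14,6)*11=66 best=182 → r--
[0,10] min(14,15)*10=140 best=182 → l++
[1,10] min(10,15)*9=90 best=182 → l++
[2,10] min(14,15)*8=112 best=182 → l++
[3,10] min(17,15)*7=105 best=182 → r--
[3,9] min(17,12)*6=72 best=182 → r--
[3,8] min(17,17)*5=85 best=182 → r--
[3,7] min(17,19)*4=68 best=182 → l++
[4,7] min(15,19)*3=45 best=182 → l++
[5,7] min(10,19)*2=20 best=182 → l++
[6,7] min(9,19)*1=9 best=182 → l++

max area = 182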